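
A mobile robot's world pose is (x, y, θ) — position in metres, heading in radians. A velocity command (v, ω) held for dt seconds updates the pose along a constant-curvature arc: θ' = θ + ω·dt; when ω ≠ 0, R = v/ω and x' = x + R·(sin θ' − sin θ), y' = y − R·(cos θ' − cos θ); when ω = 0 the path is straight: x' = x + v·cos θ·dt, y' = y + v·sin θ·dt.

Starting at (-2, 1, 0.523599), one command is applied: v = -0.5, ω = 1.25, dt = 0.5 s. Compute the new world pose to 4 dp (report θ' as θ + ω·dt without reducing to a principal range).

θ' = 0.5236 + 1.25·0.5 = 1.1486
R = v/ω = -0.5/1.25 = -0.4000
x' = -2 + -0.4000·(sin 1.1486 − sin 0.5236) = -2.1649
y' = 1 − -0.4000·(cos 1.1486 − cos 0.5236) = 0.8175

(-2.1649, 0.8175, 1.1486)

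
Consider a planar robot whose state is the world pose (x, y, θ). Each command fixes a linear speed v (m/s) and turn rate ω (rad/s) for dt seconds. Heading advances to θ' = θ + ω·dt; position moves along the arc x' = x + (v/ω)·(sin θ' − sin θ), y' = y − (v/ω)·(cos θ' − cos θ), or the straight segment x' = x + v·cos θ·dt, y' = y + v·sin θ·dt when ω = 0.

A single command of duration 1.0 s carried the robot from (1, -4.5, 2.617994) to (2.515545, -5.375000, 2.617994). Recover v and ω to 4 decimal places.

v = -1.7500, ω = 0.0000

Δθ = 2.617994 − 2.617994 = 0.000000
ω = Δθ/dt = 0.000000/1.0 = 0.0000
ω = 0 → v = (Δx·cos θ + Δy·sin θ)/dt = -1.7500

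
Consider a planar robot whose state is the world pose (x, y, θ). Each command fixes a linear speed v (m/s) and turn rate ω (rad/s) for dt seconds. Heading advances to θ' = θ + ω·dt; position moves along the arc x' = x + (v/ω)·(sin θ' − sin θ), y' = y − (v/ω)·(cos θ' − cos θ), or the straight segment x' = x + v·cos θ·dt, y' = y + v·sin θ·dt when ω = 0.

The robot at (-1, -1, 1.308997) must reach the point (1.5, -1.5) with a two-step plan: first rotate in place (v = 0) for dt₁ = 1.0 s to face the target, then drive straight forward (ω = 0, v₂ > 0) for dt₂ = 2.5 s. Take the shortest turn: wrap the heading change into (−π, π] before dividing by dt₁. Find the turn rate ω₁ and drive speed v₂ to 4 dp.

ω₁ = -1.5064, v₂ = 1.0198

heading to target = atan2(-1.5−-1, 1.5−-1) = -0.1974
Δθ = wrap(-0.1974 − 1.3090) = -1.5064; ω₁ = Δθ/dt₁ = -1.5064
distance = √((1.5−-1)² + (-1.5−-1)²) = 2.5495; v₂ = distance/dt₂ = 1.0198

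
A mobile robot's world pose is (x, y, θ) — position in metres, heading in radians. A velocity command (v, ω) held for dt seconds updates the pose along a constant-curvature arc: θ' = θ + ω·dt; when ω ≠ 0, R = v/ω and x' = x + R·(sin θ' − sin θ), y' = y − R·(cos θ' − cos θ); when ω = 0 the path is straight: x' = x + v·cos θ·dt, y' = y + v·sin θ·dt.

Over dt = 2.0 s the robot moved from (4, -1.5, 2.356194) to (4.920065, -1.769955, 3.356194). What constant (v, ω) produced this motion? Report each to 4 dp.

Δθ = 3.356194 − 2.356194 = 1.000000
ω = Δθ/dt = 1.000000/2.0 = 0.5000
R = Δx/(sin θ' − sin θ) = -1.0000
v = R·ω = -1.0000·0.5000 = -0.5000

v = -0.5000, ω = 0.5000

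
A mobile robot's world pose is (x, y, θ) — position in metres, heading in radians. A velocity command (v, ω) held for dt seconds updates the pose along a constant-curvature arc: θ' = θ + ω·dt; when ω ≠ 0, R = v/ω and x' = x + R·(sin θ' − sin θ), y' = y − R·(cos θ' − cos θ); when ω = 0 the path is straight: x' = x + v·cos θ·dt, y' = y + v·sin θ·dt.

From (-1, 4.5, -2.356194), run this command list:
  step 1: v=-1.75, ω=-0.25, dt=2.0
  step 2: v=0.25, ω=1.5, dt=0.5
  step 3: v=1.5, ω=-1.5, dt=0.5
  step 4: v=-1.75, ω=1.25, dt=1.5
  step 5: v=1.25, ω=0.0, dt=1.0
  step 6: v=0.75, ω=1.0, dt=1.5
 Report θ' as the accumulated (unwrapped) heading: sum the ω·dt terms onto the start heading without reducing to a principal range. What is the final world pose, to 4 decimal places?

(3.7638, 6.5914, 0.5188)

step 1: θ'=-2.8562 (R=7.0000) → pose (1.9790, 6.2671, -2.8562)
step 2: θ'=-2.1062 (R=0.1667) → pose (1.8825, 6.1922, -2.1062)
step 3: θ'=-2.8562 (R=-1.0000) → pose (1.3040, 5.7428, -2.8562)
step 4: θ'=-0.9812 (R=-1.4000) → pose (2.0735, 7.8647, -0.9812)
step 5: θ'=-0.9812 (straight) → pose (2.7685, 6.8257, -0.9812)
step 6: θ'=0.5188 (R=0.7500) → pose (3.7638, 6.5914, 0.5188)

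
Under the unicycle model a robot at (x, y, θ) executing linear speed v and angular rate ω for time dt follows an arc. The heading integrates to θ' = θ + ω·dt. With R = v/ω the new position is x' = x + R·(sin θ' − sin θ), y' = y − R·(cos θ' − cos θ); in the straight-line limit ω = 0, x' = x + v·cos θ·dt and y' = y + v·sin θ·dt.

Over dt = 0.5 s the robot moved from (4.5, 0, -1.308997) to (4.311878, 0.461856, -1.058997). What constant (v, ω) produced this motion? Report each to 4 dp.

v = -1.0000, ω = 0.5000

Δθ = -1.058997 − -1.308997 = 0.250000
ω = Δθ/dt = 0.250000/0.5 = 0.5000
R = −Δy/(cos θ' − cos θ) = -2.0000
v = R·ω = -2.0000·0.5000 = -1.0000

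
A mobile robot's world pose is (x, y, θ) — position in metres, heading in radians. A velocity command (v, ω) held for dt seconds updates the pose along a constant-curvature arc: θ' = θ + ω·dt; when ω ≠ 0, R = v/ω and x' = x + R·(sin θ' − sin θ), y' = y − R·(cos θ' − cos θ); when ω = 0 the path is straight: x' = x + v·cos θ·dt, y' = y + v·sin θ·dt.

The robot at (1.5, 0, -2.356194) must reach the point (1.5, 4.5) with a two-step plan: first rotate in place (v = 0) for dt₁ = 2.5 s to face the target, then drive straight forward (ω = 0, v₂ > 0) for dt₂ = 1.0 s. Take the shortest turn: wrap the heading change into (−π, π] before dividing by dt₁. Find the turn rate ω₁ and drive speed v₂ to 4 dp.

heading to target = atan2(4.5−0, 1.5−1.5) = 1.5708
Δθ = wrap(1.5708 − -2.3562) = -2.3562; ω₁ = Δθ/dt₁ = -0.9425
distance = √((1.5−1.5)² + (4.5−0)²) = 4.5000; v₂ = distance/dt₂ = 4.5000

ω₁ = -0.9425, v₂ = 4.5000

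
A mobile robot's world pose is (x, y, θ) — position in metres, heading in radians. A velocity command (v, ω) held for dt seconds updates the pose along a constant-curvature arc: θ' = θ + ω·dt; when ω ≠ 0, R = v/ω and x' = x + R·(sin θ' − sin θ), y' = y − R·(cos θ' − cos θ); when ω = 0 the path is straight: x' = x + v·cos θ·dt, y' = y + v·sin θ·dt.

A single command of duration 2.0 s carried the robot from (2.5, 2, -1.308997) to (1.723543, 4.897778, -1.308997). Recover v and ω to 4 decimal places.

Δθ = -1.308997 − -1.308997 = 0.000000
ω = Δθ/dt = 0.000000/2.0 = 0.0000
ω = 0 → v = (Δx·cos θ + Δy·sin θ)/dt = -1.5000

v = -1.5000, ω = 0.0000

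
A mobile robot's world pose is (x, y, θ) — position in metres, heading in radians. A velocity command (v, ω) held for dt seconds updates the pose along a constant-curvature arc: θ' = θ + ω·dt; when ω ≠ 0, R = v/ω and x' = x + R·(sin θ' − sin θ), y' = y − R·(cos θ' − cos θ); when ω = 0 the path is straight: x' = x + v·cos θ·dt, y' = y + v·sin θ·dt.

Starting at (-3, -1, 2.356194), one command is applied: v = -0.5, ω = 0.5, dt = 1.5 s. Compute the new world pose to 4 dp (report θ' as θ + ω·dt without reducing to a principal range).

θ' = 2.3562 + 0.5·1.5 = 3.1062
R = v/ω = -0.5/0.5 = -1.0000
x' = -3 + -1.0000·(sin 3.1062 − sin 2.3562) = -2.3283
y' = -1 − -1.0000·(cos 3.1062 − cos 2.3562) = -1.2923

(-2.3283, -1.2923, 3.1062)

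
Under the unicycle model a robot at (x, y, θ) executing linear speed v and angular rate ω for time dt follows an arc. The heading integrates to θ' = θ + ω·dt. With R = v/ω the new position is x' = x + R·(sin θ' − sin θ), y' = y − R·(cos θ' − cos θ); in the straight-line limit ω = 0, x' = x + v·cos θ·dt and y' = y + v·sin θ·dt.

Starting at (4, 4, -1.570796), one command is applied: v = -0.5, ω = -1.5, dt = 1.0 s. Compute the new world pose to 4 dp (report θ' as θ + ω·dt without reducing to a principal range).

(4.3098, 4.3325, -3.0708)

θ' = -1.5708 + -1.5·1.0 = -3.0708
R = v/ω = -0.5/-1.5 = 0.3333
x' = 4 + 0.3333·(sin -3.0708 − sin -1.5708) = 4.3098
y' = 4 − 0.3333·(cos -3.0708 − cos -1.5708) = 4.3325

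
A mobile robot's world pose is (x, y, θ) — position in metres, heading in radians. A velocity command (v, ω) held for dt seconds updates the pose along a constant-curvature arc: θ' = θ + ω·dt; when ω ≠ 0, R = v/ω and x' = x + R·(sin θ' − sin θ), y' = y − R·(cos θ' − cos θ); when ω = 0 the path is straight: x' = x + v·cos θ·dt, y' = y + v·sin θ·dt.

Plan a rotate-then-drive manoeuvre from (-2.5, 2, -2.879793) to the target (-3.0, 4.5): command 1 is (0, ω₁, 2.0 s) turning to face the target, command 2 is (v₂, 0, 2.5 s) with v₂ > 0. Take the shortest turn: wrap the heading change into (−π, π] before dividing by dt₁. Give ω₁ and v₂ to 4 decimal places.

ω₁ = -0.8176, v₂ = 1.0198

heading to target = atan2(4.5−2, -3−-2.5) = 1.7682
Δθ = wrap(1.7682 − -2.8798) = -1.6352; ω₁ = Δθ/dt₁ = -0.8176
distance = √((-3−-2.5)² + (4.5−2)²) = 2.5495; v₂ = distance/dt₂ = 1.0198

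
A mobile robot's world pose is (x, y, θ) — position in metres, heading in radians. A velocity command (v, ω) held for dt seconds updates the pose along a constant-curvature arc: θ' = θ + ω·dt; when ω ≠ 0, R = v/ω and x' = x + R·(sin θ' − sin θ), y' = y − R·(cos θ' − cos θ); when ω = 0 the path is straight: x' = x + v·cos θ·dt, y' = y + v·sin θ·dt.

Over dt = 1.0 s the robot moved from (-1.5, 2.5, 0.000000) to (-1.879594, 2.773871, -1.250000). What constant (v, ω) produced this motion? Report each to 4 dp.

v = -0.5000, ω = -1.2500

Δθ = -1.250000 − 0.000000 = -1.250000
ω = Δθ/dt = -1.250000/1.0 = -1.2500
R = Δx/(sin θ' − sin θ) = 0.4000
v = R·ω = 0.4000·-1.2500 = -0.5000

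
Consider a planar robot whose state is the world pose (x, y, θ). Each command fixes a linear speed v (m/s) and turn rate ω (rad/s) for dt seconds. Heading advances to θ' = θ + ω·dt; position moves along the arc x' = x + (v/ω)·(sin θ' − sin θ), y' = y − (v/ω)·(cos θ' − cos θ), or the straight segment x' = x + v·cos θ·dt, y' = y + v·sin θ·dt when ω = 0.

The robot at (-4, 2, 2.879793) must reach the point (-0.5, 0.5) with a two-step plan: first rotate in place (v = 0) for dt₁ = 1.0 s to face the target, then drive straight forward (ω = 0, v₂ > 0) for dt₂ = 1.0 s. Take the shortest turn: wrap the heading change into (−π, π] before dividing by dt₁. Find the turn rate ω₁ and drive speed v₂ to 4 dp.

ω₁ = 2.9985, v₂ = 3.8079

heading to target = atan2(0.5−2, -0.5−-4) = -0.4049
Δθ = wrap(-0.4049 − 2.8798) = 2.9985; ω₁ = Δθ/dt₁ = 2.9985
distance = √((-0.5−-4)² + (0.5−2)²) = 3.8079; v₂ = distance/dt₂ = 3.8079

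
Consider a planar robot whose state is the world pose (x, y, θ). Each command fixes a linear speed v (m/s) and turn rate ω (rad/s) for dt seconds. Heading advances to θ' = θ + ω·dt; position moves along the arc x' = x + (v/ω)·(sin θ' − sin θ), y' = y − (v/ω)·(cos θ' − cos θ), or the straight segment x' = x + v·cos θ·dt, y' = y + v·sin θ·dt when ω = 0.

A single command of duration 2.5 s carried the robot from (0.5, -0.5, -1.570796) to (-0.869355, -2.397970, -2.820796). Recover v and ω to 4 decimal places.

v = 1.0000, ω = -0.5000

Δθ = -2.820796 − -1.570796 = -1.250000
ω = Δθ/dt = -1.250000/2.5 = -0.5000
R = −Δy/(cos θ' − cos θ) = -2.0000
v = R·ω = -2.0000·-0.5000 = 1.0000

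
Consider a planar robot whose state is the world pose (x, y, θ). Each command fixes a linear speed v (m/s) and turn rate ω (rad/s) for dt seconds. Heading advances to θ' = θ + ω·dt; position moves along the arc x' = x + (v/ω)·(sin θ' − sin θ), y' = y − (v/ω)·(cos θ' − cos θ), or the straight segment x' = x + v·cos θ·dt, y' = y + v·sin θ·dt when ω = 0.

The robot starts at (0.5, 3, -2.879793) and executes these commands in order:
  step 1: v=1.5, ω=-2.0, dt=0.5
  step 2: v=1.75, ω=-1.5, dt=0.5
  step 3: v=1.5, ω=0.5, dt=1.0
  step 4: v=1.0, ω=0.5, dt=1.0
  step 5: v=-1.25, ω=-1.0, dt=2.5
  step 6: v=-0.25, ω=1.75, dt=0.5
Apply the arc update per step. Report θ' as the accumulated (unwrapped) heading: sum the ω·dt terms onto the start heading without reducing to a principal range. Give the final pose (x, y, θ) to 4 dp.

(-2.2889, 3.5987, -5.2548)

step 1: θ'=-3.8798 (R=-0.7500) → pose (-0.1988, 3.1697, -3.8798)
step 2: θ'=-4.6298 (R=-1.1667) → pose (-0.5764, 3.9364, -4.6298)
step 3: θ'=-4.1298 (R=3.0000) → pose (-1.0611, 5.3395, -4.1298)
step 4: θ'=-3.6298 (R=2.0000) → pose (-1.7931, 6.0054, -3.6298)
step 5: θ'=-6.1298 (R=1.2500) → pose (-2.1884, 3.6661, -6.1298)
step 6: θ'=-5.2548 (R=-0.1429) → pose (-2.2889, 3.5987, -5.2548)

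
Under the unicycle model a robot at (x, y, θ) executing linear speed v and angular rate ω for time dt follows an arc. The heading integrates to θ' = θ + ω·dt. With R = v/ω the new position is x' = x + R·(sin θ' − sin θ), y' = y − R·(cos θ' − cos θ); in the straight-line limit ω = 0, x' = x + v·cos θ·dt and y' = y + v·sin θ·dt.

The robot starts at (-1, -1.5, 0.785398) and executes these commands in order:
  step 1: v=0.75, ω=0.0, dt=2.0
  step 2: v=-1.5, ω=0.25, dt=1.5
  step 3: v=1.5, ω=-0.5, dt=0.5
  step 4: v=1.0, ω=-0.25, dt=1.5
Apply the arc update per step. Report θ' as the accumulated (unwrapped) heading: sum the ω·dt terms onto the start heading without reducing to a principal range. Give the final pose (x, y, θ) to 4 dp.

step 1: θ'=0.7854 (straight) → pose (0.0607, -0.4393, 0.7854)
step 2: θ'=1.1604 (R=-6.0000) → pose (-1.1985, -2.2881, 1.1604)
step 3: θ'=0.9104 (R=-3.0000) → pose (-0.8168, -1.6448, 0.9104)
step 4: θ'=0.5354 (R=-4.0000) → pose (0.3014, -0.6582, 0.5354)

(0.3014, -0.6582, 0.5354)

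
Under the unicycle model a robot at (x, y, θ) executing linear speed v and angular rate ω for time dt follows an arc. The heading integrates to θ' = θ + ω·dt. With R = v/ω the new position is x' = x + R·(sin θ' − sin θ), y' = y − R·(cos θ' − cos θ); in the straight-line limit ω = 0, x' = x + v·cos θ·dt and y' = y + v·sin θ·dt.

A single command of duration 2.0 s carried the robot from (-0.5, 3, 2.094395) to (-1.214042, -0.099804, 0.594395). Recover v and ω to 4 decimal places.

v = -1.7500, ω = -0.7500

Δθ = 0.594395 − 2.094395 = -1.500000
ω = Δθ/dt = -1.500000/2.0 = -0.7500
R = −Δy/(cos θ' − cos θ) = 2.3333
v = R·ω = 2.3333·-0.7500 = -1.7500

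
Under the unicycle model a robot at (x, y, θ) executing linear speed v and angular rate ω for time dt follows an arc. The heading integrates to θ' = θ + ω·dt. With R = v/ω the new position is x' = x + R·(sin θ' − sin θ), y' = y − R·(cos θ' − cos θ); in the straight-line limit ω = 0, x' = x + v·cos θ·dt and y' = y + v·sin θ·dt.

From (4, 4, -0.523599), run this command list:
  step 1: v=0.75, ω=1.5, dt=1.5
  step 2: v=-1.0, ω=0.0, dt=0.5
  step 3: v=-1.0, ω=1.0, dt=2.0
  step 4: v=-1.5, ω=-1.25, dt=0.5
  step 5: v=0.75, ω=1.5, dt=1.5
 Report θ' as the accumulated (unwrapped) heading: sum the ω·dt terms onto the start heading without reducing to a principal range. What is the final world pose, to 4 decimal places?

step 1: θ'=1.7264 (R=0.5000) → pose (4.7440, 4.5105, 1.7264)
step 2: θ'=1.7264 (straight) → pose (4.8214, 4.0165, 1.7264)
step 3: θ'=3.7264 (R=-1.0000) → pose (6.3614, 3.3377, 3.7264)
step 4: θ'=3.1014 (R=1.2000) → pose (7.0721, 3.5362, 3.1014)
step 5: θ'=5.3514 (R=0.5000) → pose (6.6506, 2.7384, 5.3514)

(6.6506, 2.7384, 5.3514)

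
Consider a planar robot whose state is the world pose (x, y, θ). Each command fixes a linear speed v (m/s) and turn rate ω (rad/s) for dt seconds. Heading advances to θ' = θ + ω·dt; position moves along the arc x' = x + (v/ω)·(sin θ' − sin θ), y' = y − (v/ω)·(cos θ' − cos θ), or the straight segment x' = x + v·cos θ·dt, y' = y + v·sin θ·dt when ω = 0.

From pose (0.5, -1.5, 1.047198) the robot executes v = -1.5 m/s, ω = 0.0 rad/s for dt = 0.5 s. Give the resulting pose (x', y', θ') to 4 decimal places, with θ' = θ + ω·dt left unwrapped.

θ' = 1.0472 + 0.0·0.5 = 1.0472
ω = 0 → straight: x' = 0.5 + -1.5·cos(1.0472)·0.5 = 0.1250
y' = -1.5 + -1.5·sin(1.0472)·0.5 = -2.1495

(0.1250, -2.1495, 1.0472)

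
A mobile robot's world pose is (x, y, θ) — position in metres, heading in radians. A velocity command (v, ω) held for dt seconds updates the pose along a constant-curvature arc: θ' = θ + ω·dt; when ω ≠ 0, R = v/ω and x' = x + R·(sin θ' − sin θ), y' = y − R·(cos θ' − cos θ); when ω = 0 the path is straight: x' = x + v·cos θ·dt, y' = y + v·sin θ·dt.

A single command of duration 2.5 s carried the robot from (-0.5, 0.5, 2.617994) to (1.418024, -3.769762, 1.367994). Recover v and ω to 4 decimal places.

v = -2.0000, ω = -0.5000

Δθ = 1.367994 − 2.617994 = -1.250000
ω = Δθ/dt = -1.250000/2.5 = -0.5000
R = −Δy/(cos θ' − cos θ) = 4.0000
v = R·ω = 4.0000·-0.5000 = -2.0000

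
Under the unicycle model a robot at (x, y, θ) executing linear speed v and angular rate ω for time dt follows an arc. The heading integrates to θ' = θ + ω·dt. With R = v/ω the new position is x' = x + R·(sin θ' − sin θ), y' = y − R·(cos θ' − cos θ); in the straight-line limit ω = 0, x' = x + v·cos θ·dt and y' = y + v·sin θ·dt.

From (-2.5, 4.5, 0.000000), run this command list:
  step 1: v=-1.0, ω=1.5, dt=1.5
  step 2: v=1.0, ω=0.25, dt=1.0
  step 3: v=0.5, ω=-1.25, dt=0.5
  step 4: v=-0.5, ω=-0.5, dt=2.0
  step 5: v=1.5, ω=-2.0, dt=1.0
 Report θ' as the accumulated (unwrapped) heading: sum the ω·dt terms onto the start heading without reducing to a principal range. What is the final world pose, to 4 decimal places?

(-2.8135, 3.2092, -1.1250)

step 1: θ'=2.2500 (R=-0.6667) → pose (-3.0187, 3.4146, 2.2500)
step 2: θ'=2.5000 (R=4.0000) → pose (-3.7371, 4.1064, 2.5000)
step 3: θ'=1.8750 (R=-0.4000) → pose (-3.8794, 4.3071, 1.8750)
step 4: θ'=0.8750 (R=1.0000) → pose (-4.0659, 3.3665, 0.8750)
step 5: θ'=-1.1250 (R=-0.7500) → pose (-2.8135, 3.2092, -1.1250)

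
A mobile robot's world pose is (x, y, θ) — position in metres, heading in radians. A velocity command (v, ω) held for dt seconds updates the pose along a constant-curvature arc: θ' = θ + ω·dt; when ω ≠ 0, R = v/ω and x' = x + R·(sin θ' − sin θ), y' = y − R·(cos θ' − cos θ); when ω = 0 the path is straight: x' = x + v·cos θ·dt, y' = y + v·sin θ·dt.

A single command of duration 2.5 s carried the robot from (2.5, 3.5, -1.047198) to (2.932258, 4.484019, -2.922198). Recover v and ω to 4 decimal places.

Δθ = -2.922198 − -1.047198 = -1.875000
ω = Δθ/dt = -1.875000/2.5 = -0.7500
R = −Δy/(cos θ' − cos θ) = 0.6667
v = R·ω = 0.6667·-0.7500 = -0.5000

v = -0.5000, ω = -0.7500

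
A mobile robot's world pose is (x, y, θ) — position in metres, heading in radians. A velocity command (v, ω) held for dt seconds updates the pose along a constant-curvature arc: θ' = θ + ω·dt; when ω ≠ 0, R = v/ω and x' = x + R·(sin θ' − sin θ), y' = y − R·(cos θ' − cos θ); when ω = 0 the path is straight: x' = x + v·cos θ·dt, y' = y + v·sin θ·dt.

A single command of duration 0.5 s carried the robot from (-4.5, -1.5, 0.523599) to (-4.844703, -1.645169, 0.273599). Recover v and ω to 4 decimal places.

v = -0.7500, ω = -0.5000

Δθ = 0.273599 − 0.523599 = -0.250000
ω = Δθ/dt = -0.250000/0.5 = -0.5000
R = Δx/(sin θ' − sin θ) = 1.5000
v = R·ω = 1.5000·-0.5000 = -0.7500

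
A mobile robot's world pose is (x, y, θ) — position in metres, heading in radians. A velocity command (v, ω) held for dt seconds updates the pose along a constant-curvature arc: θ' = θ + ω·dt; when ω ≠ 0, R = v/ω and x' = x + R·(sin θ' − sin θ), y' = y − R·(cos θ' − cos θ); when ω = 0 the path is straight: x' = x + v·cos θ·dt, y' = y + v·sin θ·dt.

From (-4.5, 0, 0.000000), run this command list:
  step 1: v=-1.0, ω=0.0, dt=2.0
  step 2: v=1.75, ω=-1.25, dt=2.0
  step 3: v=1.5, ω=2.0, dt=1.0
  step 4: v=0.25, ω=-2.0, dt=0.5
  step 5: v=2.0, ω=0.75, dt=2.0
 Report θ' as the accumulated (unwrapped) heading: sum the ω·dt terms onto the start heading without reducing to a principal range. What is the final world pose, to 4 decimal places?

step 1: θ'=0.0000 (straight) → pose (-6.5000, 0.0000, 0.0000)
step 2: θ'=-2.5000 (R=-1.4000) → pose (-5.6621, -2.5216, -2.5000)
step 3: θ'=-0.5000 (R=0.7500) → pose (-5.5729, -3.7806, -0.5000)
step 4: θ'=-1.5000 (R=-0.1250) → pose (-5.5081, -3.8815, -1.5000)
step 5: θ'=0.0000 (R=2.6667) → pose (-2.8481, -6.3595, 0.0000)

(-2.8481, -6.3595, 0.0000)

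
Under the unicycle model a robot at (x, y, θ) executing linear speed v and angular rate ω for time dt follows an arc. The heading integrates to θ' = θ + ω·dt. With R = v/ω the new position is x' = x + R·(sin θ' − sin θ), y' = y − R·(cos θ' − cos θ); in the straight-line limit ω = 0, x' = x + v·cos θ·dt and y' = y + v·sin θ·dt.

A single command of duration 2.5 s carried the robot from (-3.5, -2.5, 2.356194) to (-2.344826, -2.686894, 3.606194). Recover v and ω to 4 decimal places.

Δθ = 3.606194 − 2.356194 = 1.250000
ω = Δθ/dt = 1.250000/2.5 = 0.5000
R = Δx/(sin θ' − sin θ) = -1.0000
v = R·ω = -1.0000·0.5000 = -0.5000

v = -0.5000, ω = 0.5000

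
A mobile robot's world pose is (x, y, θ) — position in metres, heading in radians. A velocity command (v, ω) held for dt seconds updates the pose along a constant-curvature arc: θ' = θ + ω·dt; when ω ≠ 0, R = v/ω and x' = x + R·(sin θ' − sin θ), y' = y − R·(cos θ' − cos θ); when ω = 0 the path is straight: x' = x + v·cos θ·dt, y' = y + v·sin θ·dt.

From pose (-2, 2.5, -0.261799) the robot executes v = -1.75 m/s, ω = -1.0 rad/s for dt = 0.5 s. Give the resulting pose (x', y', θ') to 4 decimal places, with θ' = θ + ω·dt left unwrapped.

θ' = -0.2618 + -1.0·0.5 = -0.7618
R = v/ω = -1.75/-1.0 = 1.7500
x' = -2 + 1.7500·(sin -0.7618 − sin -0.2618) = -2.7550
y' = 2.5 − 1.7500·(cos -0.7618 − cos -0.2618) = 2.9241

(-2.7550, 2.9241, -0.7618)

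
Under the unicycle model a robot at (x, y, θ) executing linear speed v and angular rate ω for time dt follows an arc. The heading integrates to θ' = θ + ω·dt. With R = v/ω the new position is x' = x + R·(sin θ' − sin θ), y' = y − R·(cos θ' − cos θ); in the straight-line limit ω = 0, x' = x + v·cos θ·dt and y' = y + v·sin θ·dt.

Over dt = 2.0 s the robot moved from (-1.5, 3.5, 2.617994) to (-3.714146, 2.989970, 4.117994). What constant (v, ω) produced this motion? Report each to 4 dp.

v = 1.2500, ω = 0.7500

Δθ = 4.117994 − 2.617994 = 1.500000
ω = Δθ/dt = 1.500000/2.0 = 0.7500
R = Δx/(sin θ' − sin θ) = 1.6667
v = R·ω = 1.6667·0.7500 = 1.2500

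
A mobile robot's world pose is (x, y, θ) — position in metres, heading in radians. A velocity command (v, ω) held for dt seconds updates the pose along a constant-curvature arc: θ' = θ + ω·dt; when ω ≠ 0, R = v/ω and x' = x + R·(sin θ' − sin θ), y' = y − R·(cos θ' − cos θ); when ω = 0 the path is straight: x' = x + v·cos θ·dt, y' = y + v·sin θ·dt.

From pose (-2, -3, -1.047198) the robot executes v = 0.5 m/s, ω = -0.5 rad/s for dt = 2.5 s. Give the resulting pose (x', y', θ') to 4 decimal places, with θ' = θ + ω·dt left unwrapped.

(-2.1185, -4.1642, -2.2972)

θ' = -1.0472 + -0.5·2.5 = -2.2972
R = v/ω = 0.5/-0.5 = -1.0000
x' = -2 + -1.0000·(sin -2.2972 − sin -1.0472) = -2.1185
y' = -3 − -1.0000·(cos -2.2972 − cos -1.0472) = -4.1642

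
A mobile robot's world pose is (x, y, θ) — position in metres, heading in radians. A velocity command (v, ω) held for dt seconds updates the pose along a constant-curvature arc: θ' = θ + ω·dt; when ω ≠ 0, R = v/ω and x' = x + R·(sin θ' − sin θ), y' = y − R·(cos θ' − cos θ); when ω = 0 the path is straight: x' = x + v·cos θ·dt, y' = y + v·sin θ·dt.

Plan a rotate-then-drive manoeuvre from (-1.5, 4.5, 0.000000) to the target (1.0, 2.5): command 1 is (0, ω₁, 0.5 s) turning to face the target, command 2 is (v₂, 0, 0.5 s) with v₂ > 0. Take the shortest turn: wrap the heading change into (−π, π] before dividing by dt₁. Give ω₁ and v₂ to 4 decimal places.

heading to target = atan2(2.5−4.5, 1−-1.5) = -0.6747
Δθ = wrap(-0.6747 − 0.0000) = -0.6747; ω₁ = Δθ/dt₁ = -1.3495
distance = √((1−-1.5)² + (2.5−4.5)²) = 3.2016; v₂ = distance/dt₂ = 6.4031

ω₁ = -1.3495, v₂ = 6.4031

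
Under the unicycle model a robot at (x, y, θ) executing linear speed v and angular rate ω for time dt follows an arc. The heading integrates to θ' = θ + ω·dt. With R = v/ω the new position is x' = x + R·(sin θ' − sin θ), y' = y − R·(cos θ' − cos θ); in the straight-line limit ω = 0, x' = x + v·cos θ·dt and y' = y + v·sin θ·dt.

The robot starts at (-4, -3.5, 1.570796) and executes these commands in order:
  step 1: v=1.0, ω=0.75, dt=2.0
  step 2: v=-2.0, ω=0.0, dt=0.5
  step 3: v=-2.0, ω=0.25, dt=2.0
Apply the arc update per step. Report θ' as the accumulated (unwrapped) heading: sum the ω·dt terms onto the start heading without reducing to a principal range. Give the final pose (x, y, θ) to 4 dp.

step 1: θ'=3.0708 (R=1.3333) → pose (-5.2390, -2.1700, 3.0708)
step 2: θ'=3.0708 (straight) → pose (-4.2415, -2.2407, 3.0708)
step 3: θ'=3.5708 (R=-8.0000) → pose (-0.3464, -1.5352, 3.5708)

(-0.3464, -1.5352, 3.5708)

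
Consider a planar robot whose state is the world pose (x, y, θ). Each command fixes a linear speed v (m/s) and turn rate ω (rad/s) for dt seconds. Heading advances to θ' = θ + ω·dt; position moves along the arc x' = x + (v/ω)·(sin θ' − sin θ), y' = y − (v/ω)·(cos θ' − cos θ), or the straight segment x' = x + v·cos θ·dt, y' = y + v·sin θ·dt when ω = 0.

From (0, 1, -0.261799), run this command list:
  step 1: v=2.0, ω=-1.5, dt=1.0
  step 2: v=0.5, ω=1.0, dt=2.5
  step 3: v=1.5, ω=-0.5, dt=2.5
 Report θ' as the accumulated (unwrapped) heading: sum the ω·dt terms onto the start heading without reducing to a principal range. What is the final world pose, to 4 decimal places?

(5.2795, -0.6092, -0.5118)

step 1: θ'=-1.7618 (R=-1.3333) → pose (0.9640, -0.5410, -1.7618)
step 2: θ'=0.7382 (R=0.5000) → pose (1.7914, -1.0058, 0.7382)
step 3: θ'=-0.5118 (R=-3.0000) → pose (5.2795, -0.6092, -0.5118)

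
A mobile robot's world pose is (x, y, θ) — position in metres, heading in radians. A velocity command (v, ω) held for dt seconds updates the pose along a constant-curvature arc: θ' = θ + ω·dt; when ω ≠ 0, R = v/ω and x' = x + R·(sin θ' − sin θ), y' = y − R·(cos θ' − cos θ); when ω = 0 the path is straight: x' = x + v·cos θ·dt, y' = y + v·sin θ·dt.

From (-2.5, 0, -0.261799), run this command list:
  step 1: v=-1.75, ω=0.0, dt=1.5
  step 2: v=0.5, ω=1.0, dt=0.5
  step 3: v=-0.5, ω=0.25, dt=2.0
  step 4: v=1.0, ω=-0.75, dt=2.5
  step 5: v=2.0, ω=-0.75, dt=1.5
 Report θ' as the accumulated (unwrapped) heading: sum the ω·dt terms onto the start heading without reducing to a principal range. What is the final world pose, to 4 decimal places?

step 1: θ'=-0.2618 (straight) → pose (-5.0356, 0.6794, -0.2618)
step 2: θ'=0.2382 (R=0.5000) → pose (-4.7882, 0.6765, 0.2382)
step 3: θ'=0.7382 (R=-2.0000) → pose (-5.6622, 0.2123, 0.7382)
step 4: θ'=-1.1368 (R=-1.3333) → pose (-3.5552, -0.2133, -1.1368)
step 5: θ'=-2.2618 (R=-2.6667) → pose (-3.9197, -3.0341, -2.2618)

(-3.9197, -3.0341, -2.2618)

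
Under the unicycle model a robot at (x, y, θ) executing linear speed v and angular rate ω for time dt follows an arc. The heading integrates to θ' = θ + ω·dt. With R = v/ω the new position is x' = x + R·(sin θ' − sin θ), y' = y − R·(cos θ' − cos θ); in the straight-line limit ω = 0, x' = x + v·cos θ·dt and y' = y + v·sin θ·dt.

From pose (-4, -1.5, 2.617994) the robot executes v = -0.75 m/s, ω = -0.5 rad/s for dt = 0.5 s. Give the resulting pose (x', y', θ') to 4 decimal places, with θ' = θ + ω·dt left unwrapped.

θ' = 2.6180 + -0.5·0.5 = 2.3680
R = v/ω = -0.75/-0.5 = 1.5000
x' = -4 + 1.5000·(sin 2.3680 − sin 2.6180) = -3.7019
y' = -1.5 − 1.5000·(cos 2.3680 − cos 2.6180) = -1.7259

(-3.7019, -1.7259, 2.3680)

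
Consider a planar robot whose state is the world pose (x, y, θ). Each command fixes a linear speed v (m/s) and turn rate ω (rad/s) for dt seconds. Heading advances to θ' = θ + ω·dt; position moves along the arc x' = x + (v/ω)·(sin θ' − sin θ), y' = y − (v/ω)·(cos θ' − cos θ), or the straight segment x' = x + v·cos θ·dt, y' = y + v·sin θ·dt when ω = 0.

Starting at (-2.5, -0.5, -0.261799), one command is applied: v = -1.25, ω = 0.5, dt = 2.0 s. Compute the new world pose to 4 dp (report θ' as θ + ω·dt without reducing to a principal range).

θ' = -0.2618 + 0.5·2.0 = 0.7382
R = v/ω = -1.25/0.5 = -2.5000
x' = -2.5 + -2.5000·(sin 0.7382 − sin -0.2618) = -4.8294
y' = -0.5 − -2.5000·(cos 0.7382 − cos -0.2618) = -1.0656

(-4.8294, -1.0656, 0.7382)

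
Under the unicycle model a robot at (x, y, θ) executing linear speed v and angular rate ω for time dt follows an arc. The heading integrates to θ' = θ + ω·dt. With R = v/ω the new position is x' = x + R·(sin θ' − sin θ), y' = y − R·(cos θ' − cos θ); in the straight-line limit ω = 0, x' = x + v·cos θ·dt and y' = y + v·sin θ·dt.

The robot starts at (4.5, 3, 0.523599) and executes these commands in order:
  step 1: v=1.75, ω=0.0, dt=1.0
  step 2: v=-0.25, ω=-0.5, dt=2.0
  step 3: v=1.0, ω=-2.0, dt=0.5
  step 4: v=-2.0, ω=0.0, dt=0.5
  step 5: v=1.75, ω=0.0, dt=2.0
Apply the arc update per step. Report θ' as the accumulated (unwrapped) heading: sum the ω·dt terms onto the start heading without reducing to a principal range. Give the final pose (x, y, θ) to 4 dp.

(6.0404, 0.9776, -1.4764)

step 1: θ'=0.5236 (straight) → pose (6.0155, 3.8750, 0.5236)
step 2: θ'=-0.4764 (R=0.5000) → pose (5.5363, 3.8637, -0.4764)
step 3: θ'=-1.4764 (R=-0.5000) → pose (5.8047, 3.4665, -1.4764)
step 4: θ'=-1.4764 (straight) → pose (5.7105, 4.4620, -1.4764)
step 5: θ'=-1.4764 (straight) → pose (6.0404, 0.9776, -1.4764)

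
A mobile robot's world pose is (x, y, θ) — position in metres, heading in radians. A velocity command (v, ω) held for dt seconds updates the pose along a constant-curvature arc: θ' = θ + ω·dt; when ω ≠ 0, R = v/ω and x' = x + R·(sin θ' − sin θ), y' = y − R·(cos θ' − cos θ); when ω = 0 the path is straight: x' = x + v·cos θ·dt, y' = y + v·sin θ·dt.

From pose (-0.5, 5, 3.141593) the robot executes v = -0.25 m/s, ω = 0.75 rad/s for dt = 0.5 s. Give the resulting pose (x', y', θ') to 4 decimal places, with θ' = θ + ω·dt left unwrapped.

θ' = 3.1416 + 0.75·0.5 = 3.5166
R = v/ω = -0.25/0.75 = -0.3333
x' = -0.5 + -0.3333·(sin 3.5166 − sin 3.1416) = -0.3779
y' = 5 − -0.3333·(cos 3.5166 − cos 3.1416) = 5.0232

(-0.3779, 5.0232, 3.5166)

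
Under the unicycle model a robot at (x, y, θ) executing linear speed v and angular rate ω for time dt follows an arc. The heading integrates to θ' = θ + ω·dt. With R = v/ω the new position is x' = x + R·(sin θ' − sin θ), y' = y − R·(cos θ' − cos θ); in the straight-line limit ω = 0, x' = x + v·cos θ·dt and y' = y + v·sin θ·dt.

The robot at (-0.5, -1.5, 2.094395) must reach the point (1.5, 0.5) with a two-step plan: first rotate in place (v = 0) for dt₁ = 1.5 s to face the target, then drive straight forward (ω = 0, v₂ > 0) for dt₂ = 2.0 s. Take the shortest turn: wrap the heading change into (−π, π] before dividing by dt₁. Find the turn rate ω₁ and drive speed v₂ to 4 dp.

heading to target = atan2(0.5−-1.5, 1.5−-0.5) = 0.7854
Δθ = wrap(0.7854 − 2.0944) = -1.3090; ω₁ = Δθ/dt₁ = -0.8727
distance = √((1.5−-0.5)² + (0.5−-1.5)²) = 2.8284; v₂ = distance/dt₂ = 1.4142

ω₁ = -0.8727, v₂ = 1.4142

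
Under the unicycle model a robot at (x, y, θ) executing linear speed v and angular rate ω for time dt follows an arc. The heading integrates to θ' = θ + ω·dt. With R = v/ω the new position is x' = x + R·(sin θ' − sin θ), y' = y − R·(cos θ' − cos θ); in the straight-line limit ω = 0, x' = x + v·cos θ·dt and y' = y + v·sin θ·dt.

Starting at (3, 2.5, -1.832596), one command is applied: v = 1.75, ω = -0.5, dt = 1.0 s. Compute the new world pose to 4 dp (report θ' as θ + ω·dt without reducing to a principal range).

θ' = -1.8326 + -0.5·1.0 = -2.3326
R = v/ω = 1.75/-0.5 = -3.5000
x' = 3 + -3.5000·(sin -2.3326 − sin -1.8326) = 2.1518
y' = 2.5 − -3.5000·(cos -2.3326 − cos -1.8326) = 0.9901

(2.1518, 0.9901, -2.3326)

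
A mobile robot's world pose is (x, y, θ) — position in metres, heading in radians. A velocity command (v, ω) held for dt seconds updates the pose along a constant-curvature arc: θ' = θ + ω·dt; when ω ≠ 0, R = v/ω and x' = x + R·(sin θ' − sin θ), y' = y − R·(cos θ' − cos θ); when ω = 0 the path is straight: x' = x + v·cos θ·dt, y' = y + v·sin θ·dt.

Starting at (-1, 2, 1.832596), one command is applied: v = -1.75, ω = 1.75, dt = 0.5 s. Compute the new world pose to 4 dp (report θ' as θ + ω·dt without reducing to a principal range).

(-0.4546, 1.3515, 2.7076)

θ' = 1.8326 + 1.75·0.5 = 2.7076
R = v/ω = -1.75/1.75 = -1.0000
x' = -1 + -1.0000·(sin 2.7076 − sin 1.8326) = -0.4546
y' = 2 − -1.0000·(cos 2.7076 − cos 1.8326) = 1.3515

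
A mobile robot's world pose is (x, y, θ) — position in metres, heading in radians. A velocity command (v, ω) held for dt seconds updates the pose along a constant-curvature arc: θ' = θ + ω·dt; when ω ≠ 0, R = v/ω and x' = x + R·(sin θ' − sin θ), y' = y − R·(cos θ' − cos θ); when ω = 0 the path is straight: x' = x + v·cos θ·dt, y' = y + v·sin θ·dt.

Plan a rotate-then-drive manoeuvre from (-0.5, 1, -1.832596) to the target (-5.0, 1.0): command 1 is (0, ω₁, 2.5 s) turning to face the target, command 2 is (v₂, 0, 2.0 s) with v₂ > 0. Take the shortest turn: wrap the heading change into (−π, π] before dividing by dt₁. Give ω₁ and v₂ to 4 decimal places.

ω₁ = -0.5236, v₂ = 2.2500

heading to target = atan2(1−1, -5−-0.5) = 3.1416
Δθ = wrap(3.1416 − -1.8326) = -1.3090; ω₁ = Δθ/dt₁ = -0.5236
distance = √((-5−-0.5)² + (1−1)²) = 4.5000; v₂ = distance/dt₂ = 2.2500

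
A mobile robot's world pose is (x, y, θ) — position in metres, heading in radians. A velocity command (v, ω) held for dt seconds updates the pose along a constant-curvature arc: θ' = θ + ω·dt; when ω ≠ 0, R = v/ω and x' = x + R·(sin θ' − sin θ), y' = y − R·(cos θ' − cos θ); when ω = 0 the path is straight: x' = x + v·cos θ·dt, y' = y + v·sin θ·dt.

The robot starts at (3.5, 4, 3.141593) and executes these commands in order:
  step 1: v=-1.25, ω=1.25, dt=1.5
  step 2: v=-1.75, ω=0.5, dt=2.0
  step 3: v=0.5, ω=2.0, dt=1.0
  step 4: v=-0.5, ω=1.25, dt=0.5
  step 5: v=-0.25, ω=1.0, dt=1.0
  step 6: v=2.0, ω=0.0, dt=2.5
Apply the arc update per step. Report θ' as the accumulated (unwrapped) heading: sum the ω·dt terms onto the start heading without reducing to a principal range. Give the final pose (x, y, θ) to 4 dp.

step 1: θ'=5.0166 (R=-1.0000) → pose (4.4541, 5.2995, 5.0166)
step 2: θ'=6.0166 (R=-3.5000) → pose (2.0368, 7.6275, 6.0166)
step 3: θ'=8.0166 (R=0.2500) → pose (2.3494, 7.9092, 8.0166)
step 4: θ'=8.6416 (R=-0.4000) → pose (2.4619, 7.6905, 8.6416)
step 5: θ'=9.6416 (R=-0.2500) → pose (2.6921, 7.6235, 9.6416)
step 6: θ'=9.6416 (straight) → pose (-2.1909, 6.5479, 9.6416)

(-2.1909, 6.5479, 9.6416)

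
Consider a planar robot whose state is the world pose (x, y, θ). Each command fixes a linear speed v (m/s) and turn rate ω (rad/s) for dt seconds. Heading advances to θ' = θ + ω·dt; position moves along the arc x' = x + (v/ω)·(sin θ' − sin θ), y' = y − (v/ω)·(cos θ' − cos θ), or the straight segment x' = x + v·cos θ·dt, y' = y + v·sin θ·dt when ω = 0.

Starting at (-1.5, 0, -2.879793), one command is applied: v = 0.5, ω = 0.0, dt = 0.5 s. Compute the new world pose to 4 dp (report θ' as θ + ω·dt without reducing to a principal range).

(-1.7415, -0.0647, -2.8798)

θ' = -2.8798 + 0.0·0.5 = -2.8798
ω = 0 → straight: x' = -1.5 + 0.5·cos(-2.8798)·0.5 = -1.7415
y' = 0 + 0.5·sin(-2.8798)·0.5 = -0.0647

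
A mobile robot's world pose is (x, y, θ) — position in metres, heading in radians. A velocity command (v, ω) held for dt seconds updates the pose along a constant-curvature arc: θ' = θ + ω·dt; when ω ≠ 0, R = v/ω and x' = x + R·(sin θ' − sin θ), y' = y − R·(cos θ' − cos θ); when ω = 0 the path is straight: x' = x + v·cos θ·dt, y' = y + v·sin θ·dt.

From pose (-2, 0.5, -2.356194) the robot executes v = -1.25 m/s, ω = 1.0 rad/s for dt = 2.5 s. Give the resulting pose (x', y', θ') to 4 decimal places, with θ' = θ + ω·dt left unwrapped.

θ' = -2.3562 + 1.0·2.5 = 0.1438
R = v/ω = -1.25/1.0 = -1.2500
x' = -2 + -1.2500·(sin 0.1438 − sin -2.3562) = -3.0630
y' = 0.5 − -1.2500·(cos 0.1438 − cos -2.3562) = 2.6210

(-3.0630, 2.6210, 0.1438)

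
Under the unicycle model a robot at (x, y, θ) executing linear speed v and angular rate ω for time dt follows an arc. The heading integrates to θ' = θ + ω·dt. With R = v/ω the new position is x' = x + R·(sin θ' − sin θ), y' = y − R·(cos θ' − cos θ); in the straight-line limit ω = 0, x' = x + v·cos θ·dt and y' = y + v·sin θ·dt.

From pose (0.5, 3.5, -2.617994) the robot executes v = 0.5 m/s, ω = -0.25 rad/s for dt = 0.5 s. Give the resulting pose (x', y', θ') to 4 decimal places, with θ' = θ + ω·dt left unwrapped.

(0.2763, 3.3888, -2.7430)

θ' = -2.6180 + -0.25·0.5 = -2.7430
R = v/ω = 0.5/-0.25 = -2.0000
x' = 0.5 + -2.0000·(sin -2.7430 − sin -2.6180) = 0.2763
y' = 3.5 − -2.0000·(cos -2.7430 − cos -2.6180) = 3.3888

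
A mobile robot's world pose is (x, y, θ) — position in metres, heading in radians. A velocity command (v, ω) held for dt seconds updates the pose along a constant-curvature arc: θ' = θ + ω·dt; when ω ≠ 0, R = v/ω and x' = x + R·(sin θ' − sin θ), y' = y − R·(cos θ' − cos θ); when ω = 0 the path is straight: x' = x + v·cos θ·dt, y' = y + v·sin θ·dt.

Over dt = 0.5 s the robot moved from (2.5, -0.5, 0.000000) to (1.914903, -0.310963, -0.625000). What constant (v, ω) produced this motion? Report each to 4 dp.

Δθ = -0.625000 − 0.000000 = -0.625000
ω = Δθ/dt = -0.625000/0.5 = -1.2500
R = Δx/(sin θ' − sin θ) = 1.0000
v = R·ω = 1.0000·-1.2500 = -1.2500

v = -1.2500, ω = -1.2500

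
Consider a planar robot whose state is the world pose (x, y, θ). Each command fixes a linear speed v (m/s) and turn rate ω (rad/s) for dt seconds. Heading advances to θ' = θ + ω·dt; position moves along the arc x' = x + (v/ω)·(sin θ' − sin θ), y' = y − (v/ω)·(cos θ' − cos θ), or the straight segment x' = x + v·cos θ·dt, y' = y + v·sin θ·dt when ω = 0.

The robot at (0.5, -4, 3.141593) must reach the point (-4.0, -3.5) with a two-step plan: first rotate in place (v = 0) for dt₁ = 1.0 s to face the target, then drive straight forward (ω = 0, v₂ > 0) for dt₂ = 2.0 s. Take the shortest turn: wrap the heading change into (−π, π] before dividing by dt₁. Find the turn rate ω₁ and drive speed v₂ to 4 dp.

heading to target = atan2(-3.5−-4, -4−0.5) = 3.0309
Δθ = wrap(3.0309 − 3.1416) = -0.1107; ω₁ = Δθ/dt₁ = -0.1107
distance = √((-4−0.5)² + (-3.5−-4)²) = 4.5277; v₂ = distance/dt₂ = 2.2638

ω₁ = -0.1107, v₂ = 2.2638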